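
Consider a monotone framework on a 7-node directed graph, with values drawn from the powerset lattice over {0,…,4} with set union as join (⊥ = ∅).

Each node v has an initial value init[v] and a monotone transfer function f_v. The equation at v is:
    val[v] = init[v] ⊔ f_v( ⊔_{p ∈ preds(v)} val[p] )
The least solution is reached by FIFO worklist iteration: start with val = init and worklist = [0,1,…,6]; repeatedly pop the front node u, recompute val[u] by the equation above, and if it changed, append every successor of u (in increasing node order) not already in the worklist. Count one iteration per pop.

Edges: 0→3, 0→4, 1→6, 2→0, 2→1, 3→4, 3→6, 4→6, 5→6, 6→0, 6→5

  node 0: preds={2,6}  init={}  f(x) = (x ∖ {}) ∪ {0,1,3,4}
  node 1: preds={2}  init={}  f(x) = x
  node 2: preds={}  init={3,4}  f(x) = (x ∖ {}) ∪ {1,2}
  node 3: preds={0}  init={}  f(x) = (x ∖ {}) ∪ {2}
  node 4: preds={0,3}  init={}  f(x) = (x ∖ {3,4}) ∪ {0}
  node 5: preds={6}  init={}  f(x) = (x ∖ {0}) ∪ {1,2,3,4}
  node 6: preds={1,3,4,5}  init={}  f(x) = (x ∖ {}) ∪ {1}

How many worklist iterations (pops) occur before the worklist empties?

Trace (13 dequeues):
  [1] u=0 | in {3,4} | out {0,1,3,4} | prev {} | push {}
  [2] u=1 | in {3,4} | out {3,4} | prev {} | push {}
  [3] u=2 | in {} | out {1,2,3,4} | prev {3,4} | push {0,1}
  [4] u=3 | in {0,1,3,4} | out {0,1,2,3,4} | prev {} | push {}
  [5] u=4 | in {0,1,2,3,4} | out {0,1,2} | prev {} | push {}
  [6] u=5 | in {} | out {1,2,3,4} | prev {} | push {}
  [7] u=6 | in {0,1,2,3,4} | out {0,1,2,3,4} | prev {} | push {5}
  [8] u=0 | in {0,1,2,3,4} | out {0,1,2,3,4} | prev {0,1,3,4} | push {3,4}
  [9] u=1 | in {1,2,3,4} | out {1,2,3,4} | prev {3,4} | push {6}
  [10] u=5 | in {0,1,2,3,4} | out {1,2,3,4} | ==
  [11] u=3 | in {0,1,2,3,4} | out {0,1,2,3,4} | ==
  [12] u=4 | in {0,1,2,3,4} | out {0,1,2} | ==
  [13] u=6 | in {0,1,2,3,4} | out {0,1,2,3,4} | ==

Converged values:
  [0] {0,1,2,3,4}
  [1] {1,2,3,4}
  [2] {1,2,3,4}
  [3] {0,1,2,3,4}
  [4] {0,1,2}
  [5] {1,2,3,4}
  [6] {0,1,2,3,4}

13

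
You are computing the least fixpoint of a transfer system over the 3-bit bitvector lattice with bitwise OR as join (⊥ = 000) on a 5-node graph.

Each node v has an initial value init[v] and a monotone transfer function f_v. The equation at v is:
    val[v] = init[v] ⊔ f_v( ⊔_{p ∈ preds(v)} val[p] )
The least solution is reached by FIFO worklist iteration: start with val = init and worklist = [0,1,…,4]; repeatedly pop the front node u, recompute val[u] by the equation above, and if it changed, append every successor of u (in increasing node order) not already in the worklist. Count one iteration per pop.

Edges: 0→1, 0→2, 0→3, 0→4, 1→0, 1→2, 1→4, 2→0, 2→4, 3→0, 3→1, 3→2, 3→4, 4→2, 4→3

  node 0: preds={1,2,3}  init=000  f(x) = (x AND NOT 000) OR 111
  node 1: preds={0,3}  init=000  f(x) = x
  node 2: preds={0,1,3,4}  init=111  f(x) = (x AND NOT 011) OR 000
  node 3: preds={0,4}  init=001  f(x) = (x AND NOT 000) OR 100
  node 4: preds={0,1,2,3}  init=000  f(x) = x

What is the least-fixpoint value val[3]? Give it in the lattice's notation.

111

Iteration log — 9 steps:
  step 1. node 0  ⊔preds=111  new=111  old=000  +wl: 
  step 2. node 1  ⊔preds=111  new=111  old=000  +wl: 0
  step 3. node 2  ⊔preds=111  new=111  stable
  step 4. node 3  ⊔preds=111  new=111  old=001  +wl: 1,2
  step 5. node 4  ⊔preds=111  new=111  old=000  +wl: 3
  step 6. node 0  ⊔preds=111  new=111  stable
  step 7. node 1  ⊔preds=111  new=111  stable
  step 8. node 2  ⊔preds=111  new=111  stable
  step 9. node 3  ⊔preds=111  new=111  stable

Least fixpoint reached:
  node 0: 111
  node 1: 111
  node 2: 111
  node 3: 111
  node 4: 111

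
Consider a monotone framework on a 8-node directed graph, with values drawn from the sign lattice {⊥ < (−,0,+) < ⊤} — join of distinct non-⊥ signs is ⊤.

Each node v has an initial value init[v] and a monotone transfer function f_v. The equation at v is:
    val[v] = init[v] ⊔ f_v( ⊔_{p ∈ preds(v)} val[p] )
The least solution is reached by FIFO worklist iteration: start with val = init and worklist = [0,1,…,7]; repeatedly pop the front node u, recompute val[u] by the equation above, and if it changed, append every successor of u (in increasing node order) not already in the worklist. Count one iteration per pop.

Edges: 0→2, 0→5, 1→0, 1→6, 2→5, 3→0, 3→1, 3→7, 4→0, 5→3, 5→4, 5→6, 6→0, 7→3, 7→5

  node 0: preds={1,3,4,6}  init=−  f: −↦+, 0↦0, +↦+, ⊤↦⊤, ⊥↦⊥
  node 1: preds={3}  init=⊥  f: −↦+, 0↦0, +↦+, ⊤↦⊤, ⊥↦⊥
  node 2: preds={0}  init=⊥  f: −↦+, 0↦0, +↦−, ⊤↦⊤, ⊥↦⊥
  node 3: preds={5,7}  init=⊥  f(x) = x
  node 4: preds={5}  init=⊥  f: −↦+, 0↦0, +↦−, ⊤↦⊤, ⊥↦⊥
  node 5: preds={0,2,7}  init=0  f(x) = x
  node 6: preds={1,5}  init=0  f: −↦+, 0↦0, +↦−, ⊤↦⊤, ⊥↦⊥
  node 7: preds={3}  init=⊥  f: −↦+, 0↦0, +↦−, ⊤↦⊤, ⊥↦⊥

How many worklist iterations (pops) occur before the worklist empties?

Trace (21 dequeues):
  [1] u=0 | in 0 | out ⊤ | prev − | push {}
  [2] u=1 | in ⊥ | out ⊥ | ==
  [3] u=2 | in ⊤ | out ⊤ | prev ⊥ | push {}
  [4] u=3 | in 0 | out 0 | prev ⊥ | push {0,1}
  [5] u=4 | in 0 | out 0 | prev ⊥ | push {}
  [6] u=5 | in ⊤ | out ⊤ | prev 0 | push {3,4}
  [7] u=6 | in ⊤ | out ⊤ | prev 0 | push {}
  [8] u=7 | in 0 | out 0 | prev ⊥ | push {5}
  [9] u=0 | in ⊤ | out ⊤ | ==
  [10] u=1 | in 0 | out 0 | prev ⊥ | push {0,6}
  [11] u=3 | in ⊤ | out ⊤ | prev 0 | push {1,7}
  [12] u=4 | in ⊤ | out ⊤ | prev 0 | push {}
  [13] u=5 | in ⊤ | out ⊤ | ==
  [14] u=0 | in ⊤ | out ⊤ | ==
  [15] u=6 | in ⊤ | out ⊤ | ==
  [16] u=1 | in ⊤ | out ⊤ | prev 0 | push {0,6}
  [17] u=7 | in ⊤ | out ⊤ | prev 0 | push {3,5}
  [18] u=0 | in ⊤ | out ⊤ | ==
  [19] u=6 | in ⊤ | out ⊤ | ==
  [20] u=3 | in ⊤ | out ⊤ | ==
  [21] u=5 | in ⊤ | out ⊤ | ==

Converged values:
  [0] ⊤
  [1] ⊤
  [2] ⊤
  [3] ⊤
  [4] ⊤
  [5] ⊤
  [6] ⊤
  [7] ⊤

21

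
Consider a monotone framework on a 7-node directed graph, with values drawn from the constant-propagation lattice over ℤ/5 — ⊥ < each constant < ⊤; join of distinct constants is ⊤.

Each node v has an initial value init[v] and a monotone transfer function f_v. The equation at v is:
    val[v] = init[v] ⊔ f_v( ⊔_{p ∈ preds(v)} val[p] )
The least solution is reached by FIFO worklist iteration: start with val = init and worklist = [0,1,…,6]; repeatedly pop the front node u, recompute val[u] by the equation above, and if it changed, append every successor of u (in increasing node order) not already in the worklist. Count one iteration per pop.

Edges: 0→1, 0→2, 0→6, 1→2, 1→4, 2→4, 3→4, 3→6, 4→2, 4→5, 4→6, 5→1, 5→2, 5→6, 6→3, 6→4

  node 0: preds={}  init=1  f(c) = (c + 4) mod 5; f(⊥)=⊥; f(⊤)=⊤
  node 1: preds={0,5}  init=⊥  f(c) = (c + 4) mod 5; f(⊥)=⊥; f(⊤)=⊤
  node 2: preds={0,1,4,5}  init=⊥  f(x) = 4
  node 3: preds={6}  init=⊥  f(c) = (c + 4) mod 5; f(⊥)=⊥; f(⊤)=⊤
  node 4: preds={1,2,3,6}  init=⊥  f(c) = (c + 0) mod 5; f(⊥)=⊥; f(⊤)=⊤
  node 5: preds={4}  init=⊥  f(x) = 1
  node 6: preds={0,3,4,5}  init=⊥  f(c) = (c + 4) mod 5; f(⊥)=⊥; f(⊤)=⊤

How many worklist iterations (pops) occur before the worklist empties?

Iteration log — 12 steps:
  step 1. node 0  ⊔preds=⊥  new=1  stable
  step 2. node 1  ⊔preds=1  new=0  old=⊥  +wl: 
  step 3. node 2  ⊔preds=⊤  new=4  old=⊥  +wl: 
  step 4. node 3  ⊔preds=⊥  new=⊥  stable
  step 5. node 4  ⊔preds=⊤  new=⊤  old=⊥  +wl: 2
  step 6. node 5  ⊔preds=⊤  new=1  old=⊥  +wl: 1
  step 7. node 6  ⊔preds=⊤  new=⊤  old=⊥  +wl: 3,4
  step 8. node 2  ⊔preds=⊤  new=4  stable
  step 9. node 1  ⊔preds=1  new=0  stable
  step 10. node 3  ⊔preds=⊤  new=⊤  old=⊥  +wl: 6
  step 11. node 4  ⊔preds=⊤  new=⊤  stable
  step 12. node 6  ⊔preds=⊤  new=⊤  stable

Least fixpoint reached:
  node 0: 1
  node 1: 0
  node 2: 4
  node 3: ⊤
  node 4: ⊤
  node 5: 1
  node 6: ⊤

12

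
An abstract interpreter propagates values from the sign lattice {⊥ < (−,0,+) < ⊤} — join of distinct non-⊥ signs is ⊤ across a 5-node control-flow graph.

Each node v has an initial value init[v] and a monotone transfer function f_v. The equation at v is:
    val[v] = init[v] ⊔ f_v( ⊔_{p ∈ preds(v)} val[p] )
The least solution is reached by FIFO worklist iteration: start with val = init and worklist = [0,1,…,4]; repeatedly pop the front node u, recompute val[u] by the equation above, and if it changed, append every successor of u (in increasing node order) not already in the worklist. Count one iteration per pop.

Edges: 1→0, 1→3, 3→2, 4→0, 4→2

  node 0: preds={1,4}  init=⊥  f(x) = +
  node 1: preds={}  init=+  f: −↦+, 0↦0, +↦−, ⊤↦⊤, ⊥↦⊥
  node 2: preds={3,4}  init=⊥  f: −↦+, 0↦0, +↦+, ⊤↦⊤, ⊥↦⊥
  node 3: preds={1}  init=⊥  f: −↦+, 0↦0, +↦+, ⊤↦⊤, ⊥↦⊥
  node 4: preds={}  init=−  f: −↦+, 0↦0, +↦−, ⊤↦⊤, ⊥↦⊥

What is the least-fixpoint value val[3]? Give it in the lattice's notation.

Trace (6 dequeues):
  [1] u=0 | in ⊤ | out + | prev ⊥ | push {}
  [2] u=1 | in ⊥ | out + | ==
  [3] u=2 | in − | out + | prev ⊥ | push {}
  [4] u=3 | in + | out + | prev ⊥ | push {2}
  [5] u=4 | in ⊥ | out − | ==
  [6] u=2 | in ⊤ | out ⊤ | prev + | push {}

Converged values:
  [0] +
  [1] +
  [2] ⊤
  [3] +
  [4] −

+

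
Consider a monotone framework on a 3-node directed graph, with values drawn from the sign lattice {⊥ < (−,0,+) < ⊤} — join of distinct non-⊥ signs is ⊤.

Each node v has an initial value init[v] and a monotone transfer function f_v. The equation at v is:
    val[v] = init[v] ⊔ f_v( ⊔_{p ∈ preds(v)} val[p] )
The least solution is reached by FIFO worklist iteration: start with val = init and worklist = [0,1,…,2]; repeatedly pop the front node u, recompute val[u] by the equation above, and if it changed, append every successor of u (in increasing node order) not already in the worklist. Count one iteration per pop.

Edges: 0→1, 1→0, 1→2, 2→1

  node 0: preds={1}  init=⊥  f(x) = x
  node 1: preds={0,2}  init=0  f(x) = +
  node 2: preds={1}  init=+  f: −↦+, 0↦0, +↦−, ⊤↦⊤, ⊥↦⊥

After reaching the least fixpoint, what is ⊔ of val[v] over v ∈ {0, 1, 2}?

⊤

Trace (5 dequeues):
  [1] u=0 | in 0 | out 0 | prev ⊥ | push {}
  [2] u=1 | in ⊤ | out ⊤ | prev 0 | push {0}
  [3] u=2 | in ⊤ | out ⊤ | prev + | push {1}
  [4] u=0 | in ⊤ | out ⊤ | prev 0 | push {}
  [5] u=1 | in ⊤ | out ⊤ | ==

Converged values:
  [0] ⊤
  [1] ⊤
  [2] ⊤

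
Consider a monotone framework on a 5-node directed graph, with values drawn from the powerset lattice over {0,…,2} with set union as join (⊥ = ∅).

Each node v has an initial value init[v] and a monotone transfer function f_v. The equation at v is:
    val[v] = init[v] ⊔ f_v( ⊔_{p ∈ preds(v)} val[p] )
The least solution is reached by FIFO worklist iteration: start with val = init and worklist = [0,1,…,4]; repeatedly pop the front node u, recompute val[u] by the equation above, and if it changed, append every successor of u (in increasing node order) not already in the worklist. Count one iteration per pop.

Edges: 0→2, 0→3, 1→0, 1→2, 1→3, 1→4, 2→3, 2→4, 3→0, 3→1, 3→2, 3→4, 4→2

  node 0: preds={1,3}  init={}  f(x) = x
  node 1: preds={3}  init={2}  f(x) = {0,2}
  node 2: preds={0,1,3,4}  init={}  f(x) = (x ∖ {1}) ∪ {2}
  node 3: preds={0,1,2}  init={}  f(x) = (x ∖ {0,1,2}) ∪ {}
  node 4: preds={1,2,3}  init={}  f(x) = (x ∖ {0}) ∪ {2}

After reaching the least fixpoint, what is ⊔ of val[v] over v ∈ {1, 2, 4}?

Iteration log — 8 steps:
  step 1. node 0  ⊔preds={2}  new={2}  old={}  +wl: 
  step 2. node 1  ⊔preds={}  new={0,2}  old={2}  +wl: 0
  step 3. node 2  ⊔preds={0,2}  new={0,2}  old={}  +wl: 
  step 4. node 3  ⊔preds={0,2}  new={}  stable
  step 5. node 4  ⊔preds={0,2}  new={2}  old={}  +wl: 2
  step 6. node 0  ⊔preds={0,2}  new={0,2}  old={2}  +wl: 3
  step 7. node 2  ⊔preds={0,2}  new={0,2}  stable
  step 8. node 3  ⊔preds={0,2}  new={}  stable

Least fixpoint reached:
  node 0: {0,2}
  node 1: {0,2}
  node 2: {0,2}
  node 3: {}
  node 4: {2}

{0,2}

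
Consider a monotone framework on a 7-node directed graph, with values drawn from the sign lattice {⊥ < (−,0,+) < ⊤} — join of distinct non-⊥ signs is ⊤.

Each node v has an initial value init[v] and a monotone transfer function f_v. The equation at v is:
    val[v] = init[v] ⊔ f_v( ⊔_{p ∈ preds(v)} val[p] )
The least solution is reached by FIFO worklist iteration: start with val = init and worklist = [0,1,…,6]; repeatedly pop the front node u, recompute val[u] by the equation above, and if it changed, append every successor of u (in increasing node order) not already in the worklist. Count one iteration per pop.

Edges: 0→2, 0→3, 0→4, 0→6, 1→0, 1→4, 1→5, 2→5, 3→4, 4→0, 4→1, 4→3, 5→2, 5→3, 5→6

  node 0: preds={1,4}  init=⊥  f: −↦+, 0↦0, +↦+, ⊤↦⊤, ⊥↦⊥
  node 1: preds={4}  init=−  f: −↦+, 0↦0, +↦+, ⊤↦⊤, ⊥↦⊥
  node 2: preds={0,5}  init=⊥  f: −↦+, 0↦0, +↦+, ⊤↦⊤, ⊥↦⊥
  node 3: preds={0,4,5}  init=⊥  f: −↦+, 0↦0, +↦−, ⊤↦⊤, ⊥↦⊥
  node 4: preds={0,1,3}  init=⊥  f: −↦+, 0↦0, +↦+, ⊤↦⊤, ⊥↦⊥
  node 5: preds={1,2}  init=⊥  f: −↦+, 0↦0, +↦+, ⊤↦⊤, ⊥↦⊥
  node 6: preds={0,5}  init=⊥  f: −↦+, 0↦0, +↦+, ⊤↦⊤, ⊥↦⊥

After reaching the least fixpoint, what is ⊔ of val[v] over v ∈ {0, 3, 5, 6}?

Trace (15 dequeues):
  [1] u=0 | in − | out + | prev ⊥ | push {}
  [2] u=1 | in ⊥ | out − | ==
  [3] u=2 | in + | out + | prev ⊥ | push {}
  [4] u=3 | in + | out − | prev ⊥ | push {}
  [5] u=4 | in ⊤ | out ⊤ | prev ⊥ | push {0,1,3}
  [6] u=5 | in ⊤ | out ⊤ | prev ⊥ | push {2}
  [7] u=6 | in ⊤ | out ⊤ | prev ⊥ | push {}
  [8] u=0 | in ⊤ | out ⊤ | prev + | push {4,6}
  [9] u=1 | in ⊤ | out ⊤ | prev − | push {0,5}
  [10] u=3 | in ⊤ | out ⊤ | prev − | push {}
  [11] u=2 | in ⊤ | out ⊤ | prev + | push {}
  [12] u=4 | in ⊤ | out ⊤ | ==
  [13] u=6 | in ⊤ | out ⊤ | ==
  [14] u=0 | in ⊤ | out ⊤ | ==
  [15] u=5 | in ⊤ | out ⊤ | ==

Converged values:
  [0] ⊤
  [1] ⊤
  [2] ⊤
  [3] ⊤
  [4] ⊤
  [5] ⊤
  [6] ⊤

⊤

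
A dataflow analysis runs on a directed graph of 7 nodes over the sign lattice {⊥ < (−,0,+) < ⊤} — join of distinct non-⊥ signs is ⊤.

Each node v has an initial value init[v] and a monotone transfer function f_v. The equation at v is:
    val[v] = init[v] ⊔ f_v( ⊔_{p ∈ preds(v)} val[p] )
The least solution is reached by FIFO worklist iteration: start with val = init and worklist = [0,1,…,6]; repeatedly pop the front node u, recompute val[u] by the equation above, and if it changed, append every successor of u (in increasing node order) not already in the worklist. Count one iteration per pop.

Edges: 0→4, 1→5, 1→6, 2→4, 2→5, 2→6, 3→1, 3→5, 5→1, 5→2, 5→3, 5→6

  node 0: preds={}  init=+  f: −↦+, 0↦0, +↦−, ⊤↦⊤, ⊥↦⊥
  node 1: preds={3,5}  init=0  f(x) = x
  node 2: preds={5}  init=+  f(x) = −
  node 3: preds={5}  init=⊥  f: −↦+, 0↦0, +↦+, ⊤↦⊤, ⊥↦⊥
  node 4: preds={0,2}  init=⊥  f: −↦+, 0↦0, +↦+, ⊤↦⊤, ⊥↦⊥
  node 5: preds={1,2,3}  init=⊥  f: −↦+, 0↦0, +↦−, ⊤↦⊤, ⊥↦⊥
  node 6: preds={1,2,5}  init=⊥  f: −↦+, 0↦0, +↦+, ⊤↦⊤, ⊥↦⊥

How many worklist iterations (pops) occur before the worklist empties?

13

Worklist (13 pops):
  #1 pop 0: in=⊥ → + (no change)
  #2 pop 1: in=⊥ → 0 (no change)
  #3 pop 2: in=⊥ → ⊤ (was +); enqueue []
  #4 pop 3: in=⊥ → ⊥ (no change)
  #5 pop 4: in=⊤ → ⊤ (was ⊥); enqueue []
  #6 pop 5: in=⊤ → ⊤ (was ⊥); enqueue [1,2,3]
  #7 pop 6: in=⊤ → ⊤ (was ⊥); enqueue []
  #8 pop 1: in=⊤ → ⊤ (was 0); enqueue [5,6]
  #9 pop 2: in=⊤ → ⊤ (no change)
  #10 pop 3: in=⊤ → ⊤ (was ⊥); enqueue [1]
  #11 pop 5: in=⊤ → ⊤ (no change)
  #12 pop 6: in=⊤ → ⊤ (no change)
  #13 pop 1: in=⊤ → ⊤ (no change)

Fixpoint:
  val[0] = +
  val[1] = ⊤
  val[2] = ⊤
  val[3] = ⊤
  val[4] = ⊤
  val[5] = ⊤
  val[6] = ⊤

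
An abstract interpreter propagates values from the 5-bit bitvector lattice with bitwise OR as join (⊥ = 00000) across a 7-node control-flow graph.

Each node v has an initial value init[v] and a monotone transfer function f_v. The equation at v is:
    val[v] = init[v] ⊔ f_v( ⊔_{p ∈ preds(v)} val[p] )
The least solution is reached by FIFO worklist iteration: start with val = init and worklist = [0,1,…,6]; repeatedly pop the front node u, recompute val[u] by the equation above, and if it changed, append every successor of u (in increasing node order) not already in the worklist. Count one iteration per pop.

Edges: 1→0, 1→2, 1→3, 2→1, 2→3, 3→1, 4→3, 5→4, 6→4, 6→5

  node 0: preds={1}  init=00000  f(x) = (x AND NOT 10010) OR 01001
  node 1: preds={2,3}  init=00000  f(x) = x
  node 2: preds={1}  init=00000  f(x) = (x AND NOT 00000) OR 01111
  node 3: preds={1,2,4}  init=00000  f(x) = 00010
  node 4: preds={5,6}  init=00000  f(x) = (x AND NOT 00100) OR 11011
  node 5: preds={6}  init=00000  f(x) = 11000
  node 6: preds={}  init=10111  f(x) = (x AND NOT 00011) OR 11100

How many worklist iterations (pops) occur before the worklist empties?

13

Worklist (13 pops):
  #1 pop 0: in=00000 → 01001 (was 00000); enqueue []
  #2 pop 1: in=00000 → 00000 (no change)
  #3 pop 2: in=00000 → 01111 (was 00000); enqueue [1]
  #4 pop 3: in=01111 → 00010 (was 00000); enqueue []
  #5 pop 4: in=10111 → 11011 (was 00000); enqueue [3]
  #6 pop 5: in=10111 → 11000 (was 00000); enqueue [4]
  #7 pop 6: in=00000 → 11111 (was 10111); enqueue [5]
  #8 pop 1: in=01111 → 01111 (was 00000); enqueue [0,2]
  #9 pop 3: in=11111 → 00010 (no change)
  #10 pop 4: in=11111 → 11011 (no change)
  #11 pop 5: in=11111 → 11000 (no change)
  #12 pop 0: in=01111 → 01101 (was 01001); enqueue []
  #13 pop 2: in=01111 → 01111 (no change)

Fixpoint:
  val[0] = 01101
  val[1] = 01111
  val[2] = 01111
  val[3] = 00010
  val[4] = 11011
  val[5] = 11000
  val[6] = 11111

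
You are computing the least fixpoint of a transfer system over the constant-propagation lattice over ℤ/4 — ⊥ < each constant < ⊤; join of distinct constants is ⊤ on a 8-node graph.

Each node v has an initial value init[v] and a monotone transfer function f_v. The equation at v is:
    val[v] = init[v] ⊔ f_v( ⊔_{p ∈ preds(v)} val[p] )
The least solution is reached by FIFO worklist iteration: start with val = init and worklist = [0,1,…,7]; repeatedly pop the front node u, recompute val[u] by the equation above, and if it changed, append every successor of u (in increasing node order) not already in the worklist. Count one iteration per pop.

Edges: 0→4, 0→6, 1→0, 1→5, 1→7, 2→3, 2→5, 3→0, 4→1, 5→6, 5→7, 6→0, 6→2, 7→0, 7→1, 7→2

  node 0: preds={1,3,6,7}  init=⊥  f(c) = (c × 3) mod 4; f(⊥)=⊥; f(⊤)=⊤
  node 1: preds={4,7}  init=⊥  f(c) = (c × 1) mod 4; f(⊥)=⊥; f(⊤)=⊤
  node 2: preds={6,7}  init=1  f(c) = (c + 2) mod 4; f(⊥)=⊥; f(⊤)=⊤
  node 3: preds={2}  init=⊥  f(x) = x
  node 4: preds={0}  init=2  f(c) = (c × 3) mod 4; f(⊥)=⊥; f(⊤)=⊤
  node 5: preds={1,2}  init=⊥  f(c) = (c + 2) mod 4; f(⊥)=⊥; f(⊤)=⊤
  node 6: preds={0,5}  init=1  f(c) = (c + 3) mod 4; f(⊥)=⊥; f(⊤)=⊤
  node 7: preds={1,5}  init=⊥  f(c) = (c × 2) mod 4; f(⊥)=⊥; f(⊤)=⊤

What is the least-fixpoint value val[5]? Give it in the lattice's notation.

Trace (16 dequeues):
  [1] u=0 | in 1 | out 3 | prev ⊥ | push {}
  [2] u=1 | in 2 | out 2 | prev ⊥ | push {0}
  [3] u=2 | in 1 | out ⊤ | prev 1 | push {}
  [4] u=3 | in ⊤ | out ⊤ | prev ⊥ | push {}
  [5] u=4 | in 3 | out ⊤ | prev 2 | push {1}
  [6] u=5 | in ⊤ | out ⊤ | prev ⊥ | push {}
  [7] u=6 | in ⊤ | out ⊤ | prev 1 | push {2}
  [8] u=7 | in ⊤ | out ⊤ | prev ⊥ | push {}
  [9] u=0 | in ⊤ | out ⊤ | prev 3 | push {4,6}
  [10] u=1 | in ⊤ | out ⊤ | prev 2 | push {0,5,7}
  [11] u=2 | in ⊤ | out ⊤ | ==
  [12] u=4 | in ⊤ | out ⊤ | ==
  [13] u=6 | in ⊤ | out ⊤ | ==
  [14] u=0 | in ⊤ | out ⊤ | ==
  [15] u=5 | in ⊤ | out ⊤ | ==
  [16] u=7 | in ⊤ | out ⊤ | ==

Converged values:
  [0] ⊤
  [1] ⊤
  [2] ⊤
  [3] ⊤
  [4] ⊤
  [5] ⊤
  [6] ⊤
  [7] ⊤

⊤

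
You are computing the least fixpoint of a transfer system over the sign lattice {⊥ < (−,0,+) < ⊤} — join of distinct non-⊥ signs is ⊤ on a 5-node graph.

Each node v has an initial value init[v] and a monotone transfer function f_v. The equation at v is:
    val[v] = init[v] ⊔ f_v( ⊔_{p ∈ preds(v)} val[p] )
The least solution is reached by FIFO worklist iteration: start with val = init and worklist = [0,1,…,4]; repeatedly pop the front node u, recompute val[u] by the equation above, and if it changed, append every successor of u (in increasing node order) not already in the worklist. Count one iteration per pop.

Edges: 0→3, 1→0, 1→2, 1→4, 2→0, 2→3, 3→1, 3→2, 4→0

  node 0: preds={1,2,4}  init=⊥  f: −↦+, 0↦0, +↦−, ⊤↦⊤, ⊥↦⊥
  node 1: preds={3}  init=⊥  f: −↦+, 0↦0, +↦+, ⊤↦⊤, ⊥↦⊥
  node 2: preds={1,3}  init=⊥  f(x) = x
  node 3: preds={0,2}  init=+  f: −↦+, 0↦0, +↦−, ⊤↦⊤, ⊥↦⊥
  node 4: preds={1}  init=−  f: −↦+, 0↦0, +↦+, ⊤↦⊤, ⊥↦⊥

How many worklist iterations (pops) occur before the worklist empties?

Iteration log — 11 steps:
  step 1. node 0  ⊔preds=−  new=+  old=⊥  +wl: 
  step 2. node 1  ⊔preds=+  new=+  old=⊥  +wl: 0
  step 3. node 2  ⊔preds=+  new=+  old=⊥  +wl: 
  step 4. node 3  ⊔preds=+  new=⊤  old=+  +wl: 1,2
  step 5. node 4  ⊔preds=+  new=⊤  old=−  +wl: 
  step 6. node 0  ⊔preds=⊤  new=⊤  old=+  +wl: 3
  step 7. node 1  ⊔preds=⊤  new=⊤  old=+  +wl: 0,4
  step 8. node 2  ⊔preds=⊤  new=⊤  old=+  +wl: 
  step 9. node 3  ⊔preds=⊤  new=⊤  stable
  step 10. node 0  ⊔preds=⊤  new=⊤  stable
  step 11. node 4  ⊔preds=⊤  new=⊤  stable

Least fixpoint reached:
  node 0: ⊤
  node 1: ⊤
  node 2: ⊤
  node 3: ⊤
  node 4: ⊤

11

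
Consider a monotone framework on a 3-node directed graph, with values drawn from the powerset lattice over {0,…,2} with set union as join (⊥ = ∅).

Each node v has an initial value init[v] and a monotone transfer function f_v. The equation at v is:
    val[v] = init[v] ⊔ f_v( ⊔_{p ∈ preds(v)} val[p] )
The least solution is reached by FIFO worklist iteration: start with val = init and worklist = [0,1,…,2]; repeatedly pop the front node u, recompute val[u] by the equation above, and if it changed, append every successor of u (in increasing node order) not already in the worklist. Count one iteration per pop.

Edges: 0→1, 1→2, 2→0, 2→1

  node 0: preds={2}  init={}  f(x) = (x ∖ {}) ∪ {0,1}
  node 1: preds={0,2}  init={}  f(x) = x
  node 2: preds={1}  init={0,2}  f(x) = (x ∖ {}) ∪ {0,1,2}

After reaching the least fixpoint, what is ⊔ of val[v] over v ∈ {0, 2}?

Worklist (5 pops):
  #1 pop 0: in={0,2} → {0,1,2} (was {}); enqueue []
  #2 pop 1: in={0,1,2} → {0,1,2} (was {}); enqueue []
  #3 pop 2: in={0,1,2} → {0,1,2} (was {0,2}); enqueue [0,1]
  #4 pop 0: in={0,1,2} → {0,1,2} (no change)
  #5 pop 1: in={0,1,2} → {0,1,2} (no change)

Fixpoint:
  val[0] = {0,1,2}
  val[1] = {0,1,2}
  val[2] = {0,1,2}

{0,1,2}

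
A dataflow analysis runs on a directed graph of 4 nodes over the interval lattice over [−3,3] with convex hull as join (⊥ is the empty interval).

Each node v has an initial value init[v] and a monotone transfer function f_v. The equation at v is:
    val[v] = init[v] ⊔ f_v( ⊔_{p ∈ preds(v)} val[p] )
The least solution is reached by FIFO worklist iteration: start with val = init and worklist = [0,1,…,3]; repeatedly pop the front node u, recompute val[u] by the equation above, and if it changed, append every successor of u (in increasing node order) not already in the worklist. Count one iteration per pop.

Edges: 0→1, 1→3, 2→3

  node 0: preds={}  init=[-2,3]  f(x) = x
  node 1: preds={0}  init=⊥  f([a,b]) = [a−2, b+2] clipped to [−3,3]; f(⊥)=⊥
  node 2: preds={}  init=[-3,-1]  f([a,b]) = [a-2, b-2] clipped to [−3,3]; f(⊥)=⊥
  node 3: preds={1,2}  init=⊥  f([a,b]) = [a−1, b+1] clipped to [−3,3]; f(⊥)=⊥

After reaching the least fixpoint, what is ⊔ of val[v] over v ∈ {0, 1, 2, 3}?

[-3,3]

Iteration log — 4 steps:
  step 1. node 0  ⊔preds=⊥  new=[-2,3]  stable
  step 2. node 1  ⊔preds=[-2,3]  new=[-3,3]  old=⊥  +wl: 
  step 3. node 2  ⊔preds=⊥  new=[-3,-1]  stable
  step 4. node 3  ⊔preds=[-3,3]  new=[-3,3]  old=⊥  +wl: 

Least fixpoint reached:
  node 0: [-2,3]
  node 1: [-3,3]
  node 2: [-3,-1]
  node 3: [-3,3]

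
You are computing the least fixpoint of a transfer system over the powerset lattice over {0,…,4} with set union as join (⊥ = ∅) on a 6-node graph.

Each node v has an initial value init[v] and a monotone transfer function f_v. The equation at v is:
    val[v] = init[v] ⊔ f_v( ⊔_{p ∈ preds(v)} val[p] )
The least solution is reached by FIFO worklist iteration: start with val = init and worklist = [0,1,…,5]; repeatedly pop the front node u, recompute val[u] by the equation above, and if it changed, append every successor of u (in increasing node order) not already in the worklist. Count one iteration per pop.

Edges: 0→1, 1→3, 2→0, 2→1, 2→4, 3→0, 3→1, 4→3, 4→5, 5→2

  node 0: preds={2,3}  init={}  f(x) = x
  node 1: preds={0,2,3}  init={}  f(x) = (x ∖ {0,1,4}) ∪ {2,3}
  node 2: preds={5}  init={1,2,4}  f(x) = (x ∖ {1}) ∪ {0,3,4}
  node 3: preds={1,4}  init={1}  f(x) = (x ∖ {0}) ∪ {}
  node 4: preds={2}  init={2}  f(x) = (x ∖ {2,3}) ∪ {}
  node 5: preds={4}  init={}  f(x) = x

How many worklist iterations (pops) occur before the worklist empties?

Worklist (12 pops):
  #1 pop 0: in={1,2,4} → {1,2,4} (was {}); enqueue []
  #2 pop 1: in={1,2,4} → {2,3} (was {}); enqueue []
  #3 pop 2: in={} → {0,1,2,3,4} (was {1,2,4}); enqueue [0,1]
  #4 pop 3: in={2,3} → {1,2,3} (was {1}); enqueue []
  #5 pop 4: in={0,1,2,3,4} → {0,1,2,4} (was {2}); enqueue [3]
  #6 pop 5: in={0,1,2,4} → {0,1,2,4} (was {}); enqueue [2]
  #7 pop 0: in={0,1,2,3,4} → {0,1,2,3,4} (was {1,2,4}); enqueue []
  #8 pop 1: in={0,1,2,3,4} → {2,3} (no change)
  #9 pop 3: in={0,1,2,3,4} → {1,2,3,4} (was {1,2,3}); enqueue [0,1]
  #10 pop 2: in={0,1,2,4} → {0,1,2,3,4} (no change)
  #11 pop 0: in={0,1,2,3,4} → {0,1,2,3,4} (no change)
  #12 pop 1: in={0,1,2,3,4} → {2,3} (no change)

Fixpoint:
  val[0] = {0,1,2,3,4}
  val[1] = {2,3}
  val[2] = {0,1,2,3,4}
  val[3] = {1,2,3,4}
  val[4] = {0,1,2,4}
  val[5] = {0,1,2,4}

12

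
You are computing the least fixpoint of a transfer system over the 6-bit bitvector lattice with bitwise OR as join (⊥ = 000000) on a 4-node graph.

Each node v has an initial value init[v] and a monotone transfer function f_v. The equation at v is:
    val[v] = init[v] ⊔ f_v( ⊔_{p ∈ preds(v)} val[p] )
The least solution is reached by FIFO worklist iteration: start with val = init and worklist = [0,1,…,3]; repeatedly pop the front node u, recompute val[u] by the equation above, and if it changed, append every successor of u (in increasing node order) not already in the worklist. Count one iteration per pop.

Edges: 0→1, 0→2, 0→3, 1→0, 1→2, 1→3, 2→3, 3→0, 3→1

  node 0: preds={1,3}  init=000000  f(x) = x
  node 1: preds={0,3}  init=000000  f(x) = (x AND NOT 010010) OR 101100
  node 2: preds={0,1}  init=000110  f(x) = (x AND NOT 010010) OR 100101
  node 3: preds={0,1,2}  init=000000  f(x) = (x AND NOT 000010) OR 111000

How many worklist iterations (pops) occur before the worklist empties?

Iteration log — 9 steps:
  step 1. node 0  ⊔preds=000000  new=000000  stable
  step 2. node 1  ⊔preds=000000  new=101100  old=000000  +wl: 0
  step 3. node 2  ⊔preds=101100  new=101111  old=000110  +wl: 
  step 4. node 3  ⊔preds=101111  new=111101  old=000000  +wl: 1
  step 5. node 0  ⊔preds=111101  new=111101  old=000000  +wl: 2,3
  step 6. node 1  ⊔preds=111101  new=101101  old=101100  +wl: 0
  step 7. node 2  ⊔preds=111101  new=101111  stable
  step 8. node 3  ⊔preds=111111  new=111101  stable
  step 9. node 0  ⊔preds=111101  new=111101  stable

Least fixpoint reached:
  node 0: 111101
  node 1: 101101
  node 2: 101111
  node 3: 111101

9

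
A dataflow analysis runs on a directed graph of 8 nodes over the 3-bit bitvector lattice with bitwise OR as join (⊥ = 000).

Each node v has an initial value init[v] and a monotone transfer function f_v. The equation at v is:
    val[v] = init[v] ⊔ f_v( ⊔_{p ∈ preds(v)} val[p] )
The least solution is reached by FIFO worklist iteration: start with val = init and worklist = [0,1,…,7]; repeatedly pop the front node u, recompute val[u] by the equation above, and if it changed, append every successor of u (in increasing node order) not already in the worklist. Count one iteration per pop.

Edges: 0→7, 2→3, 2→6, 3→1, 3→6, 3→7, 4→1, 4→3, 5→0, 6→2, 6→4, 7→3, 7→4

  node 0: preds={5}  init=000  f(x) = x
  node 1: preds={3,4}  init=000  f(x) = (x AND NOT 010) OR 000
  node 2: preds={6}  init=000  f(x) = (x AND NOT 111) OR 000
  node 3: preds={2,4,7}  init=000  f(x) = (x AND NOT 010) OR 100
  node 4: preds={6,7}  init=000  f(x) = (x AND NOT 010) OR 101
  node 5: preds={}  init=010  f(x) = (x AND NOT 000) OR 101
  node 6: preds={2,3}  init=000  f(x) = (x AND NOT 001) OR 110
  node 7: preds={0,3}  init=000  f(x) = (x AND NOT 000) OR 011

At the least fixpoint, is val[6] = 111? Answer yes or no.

Trace (16 dequeues):
  [1] u=0 | in 010 | out 010 | prev 000 | push {}
  [2] u=1 | in 000 | out 000 | ==
  [3] u=2 | in 000 | out 000 | ==
  [4] u=3 | in 000 | out 100 | prev 000 | push {1}
  [5] u=4 | in 000 | out 101 | prev 000 | push {3}
  [6] u=5 | in 000 | out 111 | prev 010 | push {0}
  [7] u=6 | in 100 | out 110 | prev 000 | push {2,4}
  [8] u=7 | in 110 | out 111 | prev 000 | push {}
  [9] u=1 | in 101 | out 101 | prev 000 | push {}
  [10] u=3 | in 111 | out 101 | prev 100 | push {1,6,7}
  [11] u=0 | in 111 | out 111 | prev 010 | push {}
  [12] u=2 | in 110 | out 000 | ==
  [13] u=4 | in 111 | out 101 | ==
  [14] u=1 | in 101 | out 101 | ==
  [15] u=6 | in 101 | out 110 | ==
  [16] u=7 | in 111 | out 111 | ==

Converged values:
  [0] 111
  [1] 101
  [2] 000
  [3] 101
  [4] 101
  [5] 111
  [6] 110
  [7] 111

no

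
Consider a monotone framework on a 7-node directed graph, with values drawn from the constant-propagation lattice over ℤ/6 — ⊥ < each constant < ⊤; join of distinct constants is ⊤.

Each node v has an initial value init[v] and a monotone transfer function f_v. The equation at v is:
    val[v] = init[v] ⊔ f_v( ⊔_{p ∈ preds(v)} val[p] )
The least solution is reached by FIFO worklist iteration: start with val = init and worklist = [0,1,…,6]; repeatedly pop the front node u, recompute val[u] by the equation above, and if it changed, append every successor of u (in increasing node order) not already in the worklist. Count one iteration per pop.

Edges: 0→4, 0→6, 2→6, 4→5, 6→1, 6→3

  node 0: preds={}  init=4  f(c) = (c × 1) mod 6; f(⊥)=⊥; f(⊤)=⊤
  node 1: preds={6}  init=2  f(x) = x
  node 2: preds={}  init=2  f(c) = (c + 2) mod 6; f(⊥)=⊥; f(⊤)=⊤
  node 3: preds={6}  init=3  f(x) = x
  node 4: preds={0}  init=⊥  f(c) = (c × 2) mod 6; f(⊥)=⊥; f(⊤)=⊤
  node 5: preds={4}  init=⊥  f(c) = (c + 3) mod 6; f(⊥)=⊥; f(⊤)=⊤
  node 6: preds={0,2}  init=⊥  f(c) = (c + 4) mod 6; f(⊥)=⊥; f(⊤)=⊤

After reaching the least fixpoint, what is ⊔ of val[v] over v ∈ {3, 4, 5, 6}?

⊤

Worklist (9 pops):
  #1 pop 0: in=⊥ → 4 (no change)
  #2 pop 1: in=⊥ → 2 (no change)
  #3 pop 2: in=⊥ → 2 (no change)
  #4 pop 3: in=⊥ → 3 (no change)
  #5 pop 4: in=4 → 2 (was ⊥); enqueue []
  #6 pop 5: in=2 → 5 (was ⊥); enqueue []
  #7 pop 6: in=⊤ → ⊤ (was ⊥); enqueue [1,3]
  #8 pop 1: in=⊤ → ⊤ (was 2); enqueue []
  #9 pop 3: in=⊤ → ⊤ (was 3); enqueue []

Fixpoint:
  val[0] = 4
  val[1] = ⊤
  val[2] = 2
  val[3] = ⊤
  val[4] = 2
  val[5] = 5
  val[6] = ⊤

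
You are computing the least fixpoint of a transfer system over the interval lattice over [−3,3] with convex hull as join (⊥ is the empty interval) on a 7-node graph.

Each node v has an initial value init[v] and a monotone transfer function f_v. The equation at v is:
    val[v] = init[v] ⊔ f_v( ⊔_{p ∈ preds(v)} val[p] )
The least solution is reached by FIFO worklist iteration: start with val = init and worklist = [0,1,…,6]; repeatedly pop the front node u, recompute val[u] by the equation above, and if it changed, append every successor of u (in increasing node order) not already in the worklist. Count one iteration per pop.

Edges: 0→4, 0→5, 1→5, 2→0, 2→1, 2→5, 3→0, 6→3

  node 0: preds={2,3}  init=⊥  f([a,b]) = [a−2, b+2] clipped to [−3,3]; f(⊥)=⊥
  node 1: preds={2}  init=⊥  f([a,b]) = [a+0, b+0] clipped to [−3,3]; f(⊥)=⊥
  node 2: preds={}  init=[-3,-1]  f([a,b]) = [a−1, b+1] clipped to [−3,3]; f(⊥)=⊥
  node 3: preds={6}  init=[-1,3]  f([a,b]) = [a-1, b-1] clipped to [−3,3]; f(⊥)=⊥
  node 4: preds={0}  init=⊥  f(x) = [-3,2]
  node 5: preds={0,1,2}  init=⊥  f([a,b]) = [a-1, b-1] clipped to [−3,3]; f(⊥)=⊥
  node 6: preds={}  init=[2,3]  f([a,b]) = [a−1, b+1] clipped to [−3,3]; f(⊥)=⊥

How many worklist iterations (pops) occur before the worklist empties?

7

Worklist (7 pops):
  #1 pop 0: in=[-3,3] → [-3,3] (was ⊥); enqueue []
  #2 pop 1: in=[-3,-1] → [-3,-1] (was ⊥); enqueue []
  #3 pop 2: in=⊥ → [-3,-1] (no change)
  #4 pop 3: in=[2,3] → [-1,3] (no change)
  #5 pop 4: in=[-3,3] → [-3,2] (was ⊥); enqueue []
  #6 pop 5: in=[-3,3] → [-3,2] (was ⊥); enqueue []
  #7 pop 6: in=⊥ → [2,3] (no change)

Fixpoint:
  val[0] = [-3,3]
  val[1] = [-3,-1]
  val[2] = [-3,-1]
  val[3] = [-1,3]
  val[4] = [-3,2]
  val[5] = [-3,2]
  val[6] = [2,3]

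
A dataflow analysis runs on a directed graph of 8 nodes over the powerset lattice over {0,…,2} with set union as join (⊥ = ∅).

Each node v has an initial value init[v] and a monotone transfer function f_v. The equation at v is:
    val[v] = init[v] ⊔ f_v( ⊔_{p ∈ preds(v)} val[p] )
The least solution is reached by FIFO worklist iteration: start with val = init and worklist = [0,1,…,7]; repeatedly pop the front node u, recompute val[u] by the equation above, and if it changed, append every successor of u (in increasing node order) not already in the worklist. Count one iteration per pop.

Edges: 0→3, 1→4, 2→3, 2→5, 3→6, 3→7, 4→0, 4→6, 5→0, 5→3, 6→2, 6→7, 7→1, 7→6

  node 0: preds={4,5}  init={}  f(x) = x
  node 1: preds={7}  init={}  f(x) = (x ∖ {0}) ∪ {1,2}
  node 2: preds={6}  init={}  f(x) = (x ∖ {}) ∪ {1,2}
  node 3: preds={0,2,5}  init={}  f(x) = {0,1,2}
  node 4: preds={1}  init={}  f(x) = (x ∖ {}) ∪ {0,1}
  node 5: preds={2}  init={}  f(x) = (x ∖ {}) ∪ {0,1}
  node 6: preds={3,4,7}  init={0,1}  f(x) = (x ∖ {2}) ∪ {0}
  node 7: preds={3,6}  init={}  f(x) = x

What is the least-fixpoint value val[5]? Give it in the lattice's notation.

{0,1,2}

Worklist (12 pops):
  #1 pop 0: in={} → {} (no change)
  #2 pop 1: in={} → {1,2} (was {}); enqueue []
  #3 pop 2: in={0,1} → {0,1,2} (was {}); enqueue []
  #4 pop 3: in={0,1,2} → {0,1,2} (was {}); enqueue []
  #5 pop 4: in={1,2} → {0,1,2} (was {}); enqueue [0]
  #6 pop 5: in={0,1,2} → {0,1,2} (was {}); enqueue [3]
  #7 pop 6: in={0,1,2} → {0,1} (no change)
  #8 pop 7: in={0,1,2} → {0,1,2} (was {}); enqueue [1,6]
  #9 pop 0: in={0,1,2} → {0,1,2} (was {}); enqueue []
  #10 pop 3: in={0,1,2} → {0,1,2} (no change)
  #11 pop 1: in={0,1,2} → {1,2} (no change)
  #12 pop 6: in={0,1,2} → {0,1} (no change)

Fixpoint:
  val[0] = {0,1,2}
  val[1] = {1,2}
  val[2] = {0,1,2}
  val[3] = {0,1,2}
  val[4] = {0,1,2}
  val[5] = {0,1,2}
  val[6] = {0,1}
  val[7] = {0,1,2}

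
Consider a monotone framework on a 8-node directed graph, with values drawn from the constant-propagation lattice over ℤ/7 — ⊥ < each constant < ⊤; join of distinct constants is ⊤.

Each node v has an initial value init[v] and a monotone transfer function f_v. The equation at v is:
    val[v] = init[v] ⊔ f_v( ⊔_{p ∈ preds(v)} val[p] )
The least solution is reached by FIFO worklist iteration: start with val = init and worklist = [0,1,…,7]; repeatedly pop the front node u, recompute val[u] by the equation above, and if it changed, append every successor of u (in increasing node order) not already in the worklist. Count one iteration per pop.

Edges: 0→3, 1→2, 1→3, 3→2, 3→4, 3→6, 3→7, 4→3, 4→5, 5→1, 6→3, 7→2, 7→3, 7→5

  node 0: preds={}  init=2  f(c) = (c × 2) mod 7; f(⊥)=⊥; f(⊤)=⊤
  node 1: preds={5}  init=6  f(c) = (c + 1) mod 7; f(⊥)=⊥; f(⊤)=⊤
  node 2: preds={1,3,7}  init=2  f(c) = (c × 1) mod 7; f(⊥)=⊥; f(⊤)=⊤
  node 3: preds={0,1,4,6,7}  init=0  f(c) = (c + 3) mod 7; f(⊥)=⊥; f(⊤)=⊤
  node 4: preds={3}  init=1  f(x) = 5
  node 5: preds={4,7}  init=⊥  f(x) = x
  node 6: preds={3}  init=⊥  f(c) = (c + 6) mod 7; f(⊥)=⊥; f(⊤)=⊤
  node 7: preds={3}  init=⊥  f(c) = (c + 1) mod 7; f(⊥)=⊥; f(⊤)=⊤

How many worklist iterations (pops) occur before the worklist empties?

14

Iteration log — 14 steps:
  step 1. node 0  ⊔preds=⊥  new=2  stable
  step 2. node 1  ⊔preds=⊥  new=6  stable
  step 3. node 2  ⊔preds=⊤  new=⊤  old=2  +wl: 
  step 4. node 3  ⊔preds=⊤  new=⊤  old=0  +wl: 2
  step 5. node 4  ⊔preds=⊤  new=⊤  old=1  +wl: 3
  step 6. node 5  ⊔preds=⊤  new=⊤  old=⊥  +wl: 1
  step 7. node 6  ⊔preds=⊤  new=⊤  old=⊥  +wl: 
  step 8. node 7  ⊔preds=⊤  new=⊤  old=⊥  +wl: 5
  step 9. node 2  ⊔preds=⊤  new=⊤  stable
  step 10. node 3  ⊔preds=⊤  new=⊤  stable
  step 11. node 1  ⊔preds=⊤  new=⊤  old=6  +wl: 2,3
  step 12. node 5  ⊔preds=⊤  new=⊤  stable
  step 13. node 2  ⊔preds=⊤  new=⊤  stable
  step 14. node 3  ⊔preds=⊤  new=⊤  stable

Least fixpoint reached:
  node 0: 2
  node 1: ⊤
  node 2: ⊤
  node 3: ⊤
  node 4: ⊤
  node 5: ⊤
  node 6: ⊤
  node 7: ⊤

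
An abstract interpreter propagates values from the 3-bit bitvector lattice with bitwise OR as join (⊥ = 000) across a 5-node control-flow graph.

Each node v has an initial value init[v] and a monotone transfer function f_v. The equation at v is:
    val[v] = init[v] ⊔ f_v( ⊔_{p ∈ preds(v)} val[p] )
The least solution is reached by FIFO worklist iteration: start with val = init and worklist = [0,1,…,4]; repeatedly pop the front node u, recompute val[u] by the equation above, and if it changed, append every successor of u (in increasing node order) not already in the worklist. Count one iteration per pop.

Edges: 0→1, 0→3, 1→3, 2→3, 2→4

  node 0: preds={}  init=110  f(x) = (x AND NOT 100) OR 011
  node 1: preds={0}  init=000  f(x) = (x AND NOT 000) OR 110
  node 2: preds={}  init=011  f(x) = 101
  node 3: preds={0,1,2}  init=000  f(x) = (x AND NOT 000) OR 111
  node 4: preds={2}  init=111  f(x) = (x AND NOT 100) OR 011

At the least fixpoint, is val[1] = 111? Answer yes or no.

Iteration log — 5 steps:
  step 1. node 0  ⊔preds=000  new=111  old=110  +wl: 
  step 2. node 1  ⊔preds=111  new=111  old=000  +wl: 
  step 3. node 2  ⊔preds=000  new=111  old=011  +wl: 
  step 4. node 3  ⊔preds=111  new=111  old=000  +wl: 
  step 5. node 4  ⊔preds=111  new=111  stable

Least fixpoint reached:
  node 0: 111
  node 1: 111
  node 2: 111
  node 3: 111
  node 4: 111

yes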